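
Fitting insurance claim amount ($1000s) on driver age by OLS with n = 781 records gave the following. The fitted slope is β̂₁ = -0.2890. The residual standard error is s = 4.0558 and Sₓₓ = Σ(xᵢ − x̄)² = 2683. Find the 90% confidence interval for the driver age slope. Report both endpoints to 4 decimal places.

SE(β̂₁) = s/√Sₓₓ = 4.0558/√2683 = 0.0783008.
df = n − 2 = 779.
t* = t_{0.05, 779} = 1.646812.
Margin = t* × SE = 1.646812 × 0.0783008 = 0.128947.
CI: -0.2890 ± 0.128947 → (-0.4179, -0.1601).
With 90% confidence, each one-unit increase in driver age is associated with a change of between -0.4179 and -0.1601 $1000s in insurance claim amount.

(-0.4179, -0.1601)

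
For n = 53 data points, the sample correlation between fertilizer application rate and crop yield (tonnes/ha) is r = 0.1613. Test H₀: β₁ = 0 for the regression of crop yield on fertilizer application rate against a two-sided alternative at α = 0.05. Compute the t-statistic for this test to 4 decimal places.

t = r·√(n − 2)/√(1 − r²) = 0.1613·√51/√0.973982 = 1.1672.
df = n − 2 = 51.
Two-sided p ≈ 0.2486, which is ≥ 0.05, so fail to reject H₀.
The data do not give significant evidence of a linear association between fertilizer application rate and crop yield.

t = 1.1672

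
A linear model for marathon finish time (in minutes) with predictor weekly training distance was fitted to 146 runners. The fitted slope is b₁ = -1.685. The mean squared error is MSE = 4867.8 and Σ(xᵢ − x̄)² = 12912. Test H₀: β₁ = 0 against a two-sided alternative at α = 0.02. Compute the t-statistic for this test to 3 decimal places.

SE(b₁) = √(MSE/Sₓₓ) = √(4867.8/12912) = 0.614002.
t = -1.685 / 0.614002 = -2.744.
df = n − 2 = 144.
Two-sided p ≈ 0.0068, which is < 0.02, so reject H₀.
There is evidence that weekly training distance is associated with marathon finish time.

t = -2.744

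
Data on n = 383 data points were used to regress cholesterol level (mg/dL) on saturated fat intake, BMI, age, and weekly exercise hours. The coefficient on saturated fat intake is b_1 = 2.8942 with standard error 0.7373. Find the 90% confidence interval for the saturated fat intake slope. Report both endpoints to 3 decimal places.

(1.678, 4.110)

df = n − k − 1 = 383 − 4 − 1 = 378.
t* = t_{0.05, 378} = 1.648895.
Margin = t* × SE = 1.648895 × 0.7373 = 1.21573.
CI: 2.8942 ± 1.21573 → (1.678, 4.110).
With 90% confidence, each one-unit increase in saturated fat intake is associated with a change of between 1.678 and 4.110 mg/dL in cholesterol level, holding the other predictors fixed.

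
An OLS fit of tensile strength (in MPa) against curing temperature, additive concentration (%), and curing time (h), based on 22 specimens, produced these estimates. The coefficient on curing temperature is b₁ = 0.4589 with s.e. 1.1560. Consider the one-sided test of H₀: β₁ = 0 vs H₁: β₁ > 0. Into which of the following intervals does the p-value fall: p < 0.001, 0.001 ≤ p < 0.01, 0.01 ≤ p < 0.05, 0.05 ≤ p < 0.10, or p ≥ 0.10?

p ≥ 0.10

t = 0.4589 / 1.1560 = 0.397.
df = n − k − 1 = 22 − 3 − 1 = 18.
One-sided p = P(T_{18} > t) ≈ 0.3480.
So p ≥ 0.10.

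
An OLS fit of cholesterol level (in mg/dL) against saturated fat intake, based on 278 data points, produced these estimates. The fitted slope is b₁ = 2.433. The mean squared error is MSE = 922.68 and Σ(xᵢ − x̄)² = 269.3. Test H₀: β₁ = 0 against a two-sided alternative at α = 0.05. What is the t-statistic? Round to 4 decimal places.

t = 1.3144

SE(b₁) = √(MSE/Sₓₓ) = √(922.68/269.3) = 1.851.
t = 2.433 / 1.851 = 1.3144.
df = n − 2 = 276.
Two-sided p ≈ 0.1898, which is ≥ 0.05, so fail to reject H₀.
The data do not give significant evidence of an association between saturated fat intake and cholesterol level.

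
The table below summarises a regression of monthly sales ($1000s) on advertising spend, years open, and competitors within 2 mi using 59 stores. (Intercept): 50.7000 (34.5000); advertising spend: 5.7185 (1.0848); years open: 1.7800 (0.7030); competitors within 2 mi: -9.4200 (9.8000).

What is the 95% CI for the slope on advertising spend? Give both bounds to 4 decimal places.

Read off: b = 5.7185, SE = 1.0848 for advertising spend.
df = n − k − 1 = 59 − 3 − 1 = 55.
t* = t_{0.025, 55} = 2.004045.
Margin = t* × SE = 2.004045 × 1.0848 = 2.173988.
CI: 5.7185 ± 2.173988 → (3.5445, 7.8925).

(3.5445, 7.8925)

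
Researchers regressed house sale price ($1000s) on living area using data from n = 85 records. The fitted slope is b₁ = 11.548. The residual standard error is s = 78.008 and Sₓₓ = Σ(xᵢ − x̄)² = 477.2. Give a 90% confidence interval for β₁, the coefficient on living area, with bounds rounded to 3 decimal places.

(5.608, 17.488)

SE(b₁) = s/√Sₓₓ = 78.008/√477.2 = 3.57099.
df = n − 2 = 83.
t* = t_{0.05, 83} = 1.66342.
Margin = t* × SE = 1.66342 × 3.57099 = 5.94006.
CI: 11.548 ± 5.94006 → (5.608, 17.488).
With 90% confidence, each one-unit increase in living area is associated with a change of between 5.608 and 17.488 $1000s in house sale price.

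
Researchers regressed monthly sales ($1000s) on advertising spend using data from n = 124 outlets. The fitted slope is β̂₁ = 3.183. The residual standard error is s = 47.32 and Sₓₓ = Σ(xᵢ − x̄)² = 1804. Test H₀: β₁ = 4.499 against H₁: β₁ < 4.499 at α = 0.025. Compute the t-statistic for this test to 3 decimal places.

SE(β̂₁) = s/√Sₓₓ = 47.32/√1804 = 1.11411.
t = (3.183 − 4.499) / 1.11411 = -1.181.
df = n − 2 = 122.
One-sided p ≈ 0.1199, which is ≥ 0.025, so fail to reject H₀.
The data do not give significant evidence that the true slope on advertising spend is below 4.499 $1000s per unit.

t = -1.181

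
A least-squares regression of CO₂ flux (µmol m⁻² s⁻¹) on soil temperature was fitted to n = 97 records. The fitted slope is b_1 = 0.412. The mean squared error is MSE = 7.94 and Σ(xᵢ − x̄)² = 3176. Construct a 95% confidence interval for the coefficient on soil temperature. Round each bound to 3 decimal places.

SE(b_1) = √(MSE/Sₓₓ) = √(7.94/3176) = 0.05.
df = n − 2 = 95.
t* = t_{0.025, 95} = 1.985251.
Margin = t* × SE = 1.985251 × 0.05 = 0.09926.
CI: 0.412 ± 0.09926 → (0.313, 0.511).
With 95% confidence, each one-unit increase in soil temperature is associated with a change of between 0.313 and 0.511 µmol m⁻² s⁻¹ in CO₂ flux.

(0.313, 0.511)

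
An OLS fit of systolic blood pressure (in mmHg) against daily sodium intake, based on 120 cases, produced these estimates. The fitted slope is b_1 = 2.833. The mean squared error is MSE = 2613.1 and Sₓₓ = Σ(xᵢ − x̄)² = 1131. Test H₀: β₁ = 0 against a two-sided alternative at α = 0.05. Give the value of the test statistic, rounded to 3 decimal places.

t = 1.864

SE(b_1) = √(MSE/Sₓₓ) = √(2613.1/1131) = 1.52001.
t = 2.833 / 1.52001 = 1.864.
df = n − 2 = 118.
Two-sided p ≈ 0.0648, which is ≥ 0.05, so fail to reject H₀.
The data do not give significant evidence of an association between daily sodium intake and systolic blood pressure.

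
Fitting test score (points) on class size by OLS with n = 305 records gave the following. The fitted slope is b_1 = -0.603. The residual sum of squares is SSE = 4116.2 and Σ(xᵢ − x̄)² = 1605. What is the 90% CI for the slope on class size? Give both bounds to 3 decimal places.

(-0.755, -0.451)

MSE = SSE/(n − 2) = 4116.2/303 = 13.5848.
SE(b_1) = √(MSE/Sₓₓ) = √(13.5848/1605) = 0.0920003.
df = n − 2 = 303.
t* = t_{0.05, 303} = 1.649898.
Margin = t* × SE = 1.649898 × 0.0920003 = 0.15179.
CI: -0.603 ± 0.15179 → (-0.755, -0.451).
With 90% confidence, each one-unit increase in class size is associated with a change of between -0.755 and -0.451 points in test score.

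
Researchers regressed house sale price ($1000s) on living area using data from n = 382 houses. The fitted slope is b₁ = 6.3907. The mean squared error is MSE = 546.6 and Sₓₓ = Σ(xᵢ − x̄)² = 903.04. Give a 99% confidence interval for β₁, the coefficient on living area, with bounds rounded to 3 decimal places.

(4.377, 8.405)

SE(b₁) = √(MSE/Sₓₓ) = √(546.6/903.04) = 0.778003.
df = n − 2 = 380.
t* = t_{0.005, 380} = 2.588829.
Margin = t* × SE = 2.588829 × 0.778003 = 2.01412.
CI: 6.3907 ± 2.01412 → (4.377, 8.405).
With 99% confidence, each one-unit increase in living area is associated with a change of between 4.377 and 8.405 $1000s in house sale price.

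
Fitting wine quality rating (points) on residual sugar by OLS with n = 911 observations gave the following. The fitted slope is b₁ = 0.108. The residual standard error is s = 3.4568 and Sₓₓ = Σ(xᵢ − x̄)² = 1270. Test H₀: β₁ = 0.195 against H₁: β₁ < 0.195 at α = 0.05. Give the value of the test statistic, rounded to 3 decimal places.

t = -0.897

SE(b₁) = s/√Sₓₓ = 3.4568/√1270 = 0.0970001.
t = (0.108 − 0.195) / 0.0970001 = -0.897.
df = n − 2 = 909.
One-sided p ≈ 0.1850, which is ≥ 0.05, so fail to reject H₀.
The data do not give significant evidence that the true slope on residual sugar is below 0.195 points per unit.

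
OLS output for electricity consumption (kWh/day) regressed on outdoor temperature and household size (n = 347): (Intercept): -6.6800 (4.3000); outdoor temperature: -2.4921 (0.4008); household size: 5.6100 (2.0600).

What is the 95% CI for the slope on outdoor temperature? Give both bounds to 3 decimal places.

(-3.280, -1.704)

Read off: b = -2.4921, SE = 0.4008 for outdoor temperature.
df = n − k − 1 = 347 − 2 − 1 = 344.
t* = t_{0.025, 344} = 1.966884.
Margin = t* × SE = 1.966884 × 0.4008 = 0.78833.
CI: -2.4921 ± 0.78833 → (-3.280, -1.704).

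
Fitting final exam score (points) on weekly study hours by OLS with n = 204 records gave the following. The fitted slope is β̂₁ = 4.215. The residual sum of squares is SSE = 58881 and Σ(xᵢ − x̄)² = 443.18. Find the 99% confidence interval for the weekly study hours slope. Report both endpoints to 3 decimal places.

MSE = SSE/(n − 2) = 58881/202 = 291.49.
SE(β̂₁) = √(MSE/Sₓₓ) = √(291.49/443.18) = 0.811002.
df = n − 2 = 202.
t* = t_{0.005, 202} = 2.600387.
Margin = t* × SE = 2.600387 × 0.811002 = 2.10892.
CI: 4.215 ± 2.10892 → (2.106, 6.324).
With 99% confidence, each one-unit increase in weekly study hours is associated with a change of between 2.106 and 6.324 points in final exam score.

(2.106, 6.324)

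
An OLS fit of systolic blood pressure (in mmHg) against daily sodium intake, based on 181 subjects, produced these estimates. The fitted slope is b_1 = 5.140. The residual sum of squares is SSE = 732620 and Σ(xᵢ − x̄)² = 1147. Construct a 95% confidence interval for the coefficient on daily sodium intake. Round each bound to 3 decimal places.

MSE = SSE/(n − 2) = 732620/179 = 4092.85.
SE(b_1) = √(MSE/Sₓₓ) = √(4092.85/1147) = 1.889.
df = n − 2 = 179.
t* = t_{0.025, 179} = 1.973305.
Margin = t* × SE = 1.973305 × 1.889 = 3.72757.
CI: 5.140 ± 3.72757 → (1.412, 8.868).
With 95% confidence, each one-unit increase in daily sodium intake is associated with a change of between 1.412 and 8.868 mmHg in systolic blood pressure.

(1.412, 8.868)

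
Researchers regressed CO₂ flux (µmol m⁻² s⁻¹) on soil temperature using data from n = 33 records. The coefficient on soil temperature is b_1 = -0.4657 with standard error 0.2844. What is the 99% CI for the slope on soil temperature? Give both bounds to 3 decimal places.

df = n − 2 = 33 − 2 = 31.
t* = t_{0.005, 31} = 2.744042.
Margin = t* × SE = 2.744042 × 0.2844 = 0.78041.
CI: -0.4657 ± 0.78041 → (-1.246, 0.315).
With 99% confidence, each one-unit increase in soil temperature is associated with a change of between -1.246 and 0.315 µmol m⁻² s⁻¹ in CO₂ flux.

(-1.246, 0.315)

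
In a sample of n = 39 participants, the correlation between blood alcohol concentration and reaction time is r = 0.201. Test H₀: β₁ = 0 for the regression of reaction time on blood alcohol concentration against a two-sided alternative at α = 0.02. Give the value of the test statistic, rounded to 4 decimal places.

t = r·√(n − 2)/√(1 − r²) = 0.201·√37/√0.959599 = 1.2481.
df = n − 2 = 37.
Two-sided p ≈ 0.2198, which is ≥ 0.02, so fail to reject H₀.
The data do not give significant evidence of a linear association between blood alcohol concentration and reaction time.

t = 1.2481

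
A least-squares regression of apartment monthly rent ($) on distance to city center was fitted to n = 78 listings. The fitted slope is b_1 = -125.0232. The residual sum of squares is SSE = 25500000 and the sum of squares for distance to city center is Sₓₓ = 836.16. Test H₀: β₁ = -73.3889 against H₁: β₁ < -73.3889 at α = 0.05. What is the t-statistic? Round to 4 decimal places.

MSE = SSE/(n − 2) = 25500000/76 = 335526.
SE(b_1) = √(MSE/Sₓₓ) = √(335526/836.16) = 20.0317.
t = (-125.0232 − (-73.3889)) / 20.0317 = -2.5776.
df = n − 2 = 76.
One-sided p ≈ 0.0059, which is < 0.05, so reject H₀.
There is evidence that the true slope on distance to city center is below -73.3889 $ per unit.

t = -2.5776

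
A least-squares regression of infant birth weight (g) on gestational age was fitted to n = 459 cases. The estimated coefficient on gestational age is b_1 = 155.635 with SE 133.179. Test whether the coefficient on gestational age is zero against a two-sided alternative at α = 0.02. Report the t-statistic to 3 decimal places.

t = 1.169

H₀: β₁ = 0 vs H₁: β₁ ≠ 0.
t = (b_1 − β₁⁰)/SE = 155.635 / 133.179 = 1.169.
df = n − 2 = 459 − 2 = 457.
Two-sided p ≈ 0.2432, which is ≥ 0.02, so fail to reject H₀.
The data do not give significant evidence of an association between gestational age and infant birth weight.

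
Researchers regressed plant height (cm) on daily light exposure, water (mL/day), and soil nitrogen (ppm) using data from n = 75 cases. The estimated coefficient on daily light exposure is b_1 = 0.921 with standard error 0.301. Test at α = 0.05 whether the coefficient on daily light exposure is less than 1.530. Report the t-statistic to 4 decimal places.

t = -2.0233

H₀: β₁ = 1.530 vs H₁: β₁ < 1.530.
t = (b_1 − β₁⁰)/SE = (0.921 − 1.530) / 0.301 = -2.0233.
df = n − k − 1 = 75 − 3 − 1 = 71.
One-sided p ≈ 0.0234, which is < 0.05, so reject H₀.
There is evidence that the true slope on daily light exposure is below 1.530 cm per unit, holding the other predictors fixed.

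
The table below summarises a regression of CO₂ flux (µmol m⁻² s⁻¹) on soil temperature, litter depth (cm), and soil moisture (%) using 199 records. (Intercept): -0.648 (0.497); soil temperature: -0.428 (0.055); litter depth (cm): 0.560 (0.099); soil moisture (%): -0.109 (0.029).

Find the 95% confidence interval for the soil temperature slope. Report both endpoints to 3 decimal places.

Read off: b = -0.428, SE = 0.055 for soil temperature.
df = n − k − 1 = 199 − 3 − 1 = 195.
t* = t_{0.025, 195} = 1.972204.
Margin = t* × SE = 1.972204 × 0.055 = 0.10847.
CI: -0.428 ± 0.10847 → (-0.536, -0.320).

(-0.536, -0.320)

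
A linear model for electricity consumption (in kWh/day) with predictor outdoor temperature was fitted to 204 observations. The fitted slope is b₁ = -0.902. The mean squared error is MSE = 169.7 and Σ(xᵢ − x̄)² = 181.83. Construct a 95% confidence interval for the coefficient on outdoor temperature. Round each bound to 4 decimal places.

(-2.8069, 1.0029)

SE(b₁) = √(MSE/Sₓₓ) = √(169.7/181.83) = 0.966069.
df = n − 2 = 202.
t* = t_{0.025, 202} = 1.971777.
Margin = t* × SE = 1.971777 × 0.966069 = 1.904873.
CI: -0.902 ± 1.904873 → (-2.8069, 1.0029).
With 95% confidence, each one-unit increase in outdoor temperature is associated with a change of between -2.8069 and 1.0029 kWh/day in electricity consumption.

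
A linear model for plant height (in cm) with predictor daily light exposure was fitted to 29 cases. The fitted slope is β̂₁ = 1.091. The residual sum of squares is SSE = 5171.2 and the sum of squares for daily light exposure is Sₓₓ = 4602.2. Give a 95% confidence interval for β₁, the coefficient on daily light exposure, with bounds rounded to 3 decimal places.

(0.672, 1.510)

MSE = SSE/(n − 2) = 5171.2/27 = 191.526.
SE(β̂₁) = √(MSE/Sₓₓ) = √(191.526/4602.2) = 0.204.
df = n − 2 = 27.
t* = t_{0.025, 27} = 2.051831.
Margin = t* × SE = 2.051831 × 0.204 = 0.41857.
CI: 1.091 ± 0.41857 → (0.672, 1.510).
With 95% confidence, each one-unit increase in daily light exposure is associated with a change of between 0.672 and 1.510 cm in plant height.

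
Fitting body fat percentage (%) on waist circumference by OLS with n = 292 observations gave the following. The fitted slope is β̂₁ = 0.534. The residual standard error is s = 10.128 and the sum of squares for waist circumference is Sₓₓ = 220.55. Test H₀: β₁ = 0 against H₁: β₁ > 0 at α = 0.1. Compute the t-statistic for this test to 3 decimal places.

SE(β̂₁) = s/√Sₓₓ = 10.128/√220.55 = 0.681978.
t = 0.534 / 0.681978 = 0.783.
df = n − 2 = 290.
One-sided p ≈ 0.2171, which is ≥ 0.1, so fail to reject H₀.
The data do not give significant evidence that the true slope on waist circumference is positive.

t = 0.783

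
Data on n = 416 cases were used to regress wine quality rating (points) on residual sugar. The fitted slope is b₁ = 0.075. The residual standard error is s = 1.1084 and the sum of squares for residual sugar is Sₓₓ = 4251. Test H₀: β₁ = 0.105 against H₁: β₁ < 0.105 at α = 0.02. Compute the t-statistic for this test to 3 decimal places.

t = -1.765

SE(b₁) = s/√Sₓₓ = 1.1084/√4251 = 0.0170001.
t = (0.075 − 0.105) / 0.0170001 = -1.765.
df = n − 2 = 414.
One-sided p ≈ 0.0392, which is ≥ 0.02, so fail to reject H₀.
The data do not give significant evidence that the true slope on residual sugar is below 0.105 points per unit.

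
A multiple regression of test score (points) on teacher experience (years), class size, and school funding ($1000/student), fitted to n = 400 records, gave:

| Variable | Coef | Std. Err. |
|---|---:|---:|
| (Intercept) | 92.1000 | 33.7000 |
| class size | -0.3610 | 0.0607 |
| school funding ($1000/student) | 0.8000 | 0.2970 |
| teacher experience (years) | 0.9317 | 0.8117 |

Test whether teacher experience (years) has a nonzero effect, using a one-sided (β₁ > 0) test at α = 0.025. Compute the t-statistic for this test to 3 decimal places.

t = 1.148

Read off: b = 0.9317, SE = 0.8117 for teacher experience (years).
H₀: β₁ = 0 vs H₁: β₁ > 0.
t = 0.9317 / 0.8117 = 1.148.
df = n − k − 1 = 400 − 3 − 1 = 396.
One-sided p ≈ 0.1259, which is ≥ 0.025, so fail to reject H₀.
The data do not give significant evidence that the true slope on teacher experience (years) is positive, holding the other predictors fixed.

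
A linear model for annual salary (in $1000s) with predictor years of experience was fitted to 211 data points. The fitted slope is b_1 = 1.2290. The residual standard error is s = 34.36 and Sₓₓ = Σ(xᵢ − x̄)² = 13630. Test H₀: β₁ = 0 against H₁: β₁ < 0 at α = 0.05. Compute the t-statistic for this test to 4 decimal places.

t = 4.1759

SE(b_1) = s/√Sₓₓ = 34.36/√13630 = 0.29431.
t = 1.2290 / 0.29431 = 4.1759.
df = n − 2 = 209.
One-sided p ≈ 1.0000, which is ≥ 0.05, so fail to reject H₀.
The data do not give significant evidence that the true slope on years of experience is negative.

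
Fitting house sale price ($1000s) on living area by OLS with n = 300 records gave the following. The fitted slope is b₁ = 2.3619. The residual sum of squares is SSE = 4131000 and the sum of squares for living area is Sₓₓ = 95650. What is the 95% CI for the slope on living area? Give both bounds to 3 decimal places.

(1.613, 3.111)

MSE = SSE/(n − 2) = 4131000/298 = 13862.4.
SE(b₁) = √(MSE/Sₓₓ) = √(13862.4/95650) = 0.380695.
df = n − 2 = 298.
t* = t_{0.025, 298} = 1.967957.
Margin = t* × SE = 1.967957 × 0.380695 = 0.74919.
CI: 2.3619 ± 0.74919 → (1.613, 3.111).
With 95% confidence, each one-unit increase in living area is associated with a change of between 1.613 and 3.111 $1000s in house sale price.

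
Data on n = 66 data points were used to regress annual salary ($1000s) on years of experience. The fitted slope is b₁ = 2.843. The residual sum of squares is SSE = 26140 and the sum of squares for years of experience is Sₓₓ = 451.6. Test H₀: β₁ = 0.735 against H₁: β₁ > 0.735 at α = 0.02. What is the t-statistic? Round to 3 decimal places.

MSE = SSE/(n − 2) = 26140/64 = 408.438.
SE(b₁) = √(MSE/Sₓₓ) = √(408.438/451.6) = 0.951012.
t = (2.843 − 0.735) / 0.951012 = 2.217.
df = n − 2 = 64.
One-sided p ≈ 0.0151, which is < 0.02, so reject H₀.
There is evidence that the true slope on years of experience exceeds 0.735 $1000s per unit.

t = 2.217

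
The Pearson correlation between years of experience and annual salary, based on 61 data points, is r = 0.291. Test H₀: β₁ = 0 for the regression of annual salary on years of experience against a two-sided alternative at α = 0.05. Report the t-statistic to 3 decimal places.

t = r·√(n − 2)/√(1 − r²) = 0.291·√59/√0.915319 = 2.336.
df = n − 2 = 59.
Two-sided p ≈ 0.0229, which is < 0.05, so reject H₀.
There is evidence of a linear association between years of experience and annual salary.

t = 2.336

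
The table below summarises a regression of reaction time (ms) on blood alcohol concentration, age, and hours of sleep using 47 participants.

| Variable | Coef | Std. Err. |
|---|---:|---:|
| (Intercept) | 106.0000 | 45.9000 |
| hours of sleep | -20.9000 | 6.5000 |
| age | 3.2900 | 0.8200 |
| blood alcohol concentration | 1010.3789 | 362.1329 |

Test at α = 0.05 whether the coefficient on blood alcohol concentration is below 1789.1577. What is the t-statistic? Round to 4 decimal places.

Read off: b = 1010.3789, SE = 362.1329 for blood alcohol concentration.
H₀: β₁ = 1789.1577 vs H₁: β₁ < 1789.1577.
t = (1010.3789 − 1789.1577) / 362.1329 = -2.1505.
df = n − k − 1 = 47 − 3 − 1 = 43.
One-sided p ≈ 0.0186, which is < 0.05, so reject H₀.
There is evidence that the true slope on blood alcohol concentration is below 1789.1577 ms per unit, holding the other predictors fixed.

t = -2.1505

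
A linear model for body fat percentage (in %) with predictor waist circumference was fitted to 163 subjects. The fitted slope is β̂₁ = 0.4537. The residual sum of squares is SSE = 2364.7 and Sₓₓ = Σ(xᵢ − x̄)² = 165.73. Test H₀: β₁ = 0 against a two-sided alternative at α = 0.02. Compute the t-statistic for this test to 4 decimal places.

MSE = SSE/(n − 2) = 2364.7/161 = 14.6876.
SE(β̂₁) = √(MSE/Sₓₓ) = √(14.6876/165.73) = 0.297697.
t = 0.4537 / 0.297697 = 1.5240.
df = n − 2 = 161.
Two-sided p ≈ 0.1295, which is ≥ 0.02, so fail to reject H₀.
The data do not give significant evidence of an association between waist circumference and body fat percentage.

t = 1.5240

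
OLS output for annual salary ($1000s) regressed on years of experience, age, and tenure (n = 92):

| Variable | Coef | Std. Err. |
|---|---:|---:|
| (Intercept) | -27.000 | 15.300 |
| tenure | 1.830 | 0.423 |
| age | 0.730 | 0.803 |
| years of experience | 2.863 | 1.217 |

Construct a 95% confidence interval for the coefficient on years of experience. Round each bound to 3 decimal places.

(0.444, 5.282)

Read off: b = 2.863, SE = 1.217 for years of experience.
df = n − k − 1 = 92 − 3 − 1 = 88.
t* = t_{0.025, 88} = 1.98729.
Margin = t* × SE = 1.98729 × 1.217 = 2.41853.
CI: 2.863 ± 2.41853 → (0.444, 5.282).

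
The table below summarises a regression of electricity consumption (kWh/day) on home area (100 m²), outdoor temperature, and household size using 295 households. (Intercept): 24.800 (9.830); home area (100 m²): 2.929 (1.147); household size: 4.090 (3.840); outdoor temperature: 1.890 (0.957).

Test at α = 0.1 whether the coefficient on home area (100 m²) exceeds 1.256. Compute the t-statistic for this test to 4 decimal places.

Read off: b = 2.929, SE = 1.147 for home area (100 m²).
H₀: β₁ = 1.256 vs H₁: β₁ > 1.256.
t = (2.929 − 1.256) / 1.147 = 1.4586.
df = n − k − 1 = 295 − 3 − 1 = 291.
One-sided p ≈ 0.0729, which is < 0.1, so reject H₀.
There is evidence that the true slope on home area (100 m²) exceeds 1.256 kWh/day per unit, holding the other predictors fixed.

t = 1.4586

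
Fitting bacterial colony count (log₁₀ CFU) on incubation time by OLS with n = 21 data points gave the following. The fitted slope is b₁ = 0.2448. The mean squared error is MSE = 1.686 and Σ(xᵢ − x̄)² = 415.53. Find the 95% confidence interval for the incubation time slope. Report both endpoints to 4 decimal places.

(0.1115, 0.3781)

SE(b₁) = √(MSE/Sₓₓ) = √(1.686/415.53) = 0.0636983.
df = n − 2 = 19.
t* = t_{0.025, 19} = 2.093024.
Margin = t* × SE = 2.093024 × 0.0636983 = 0.133322.
CI: 0.2448 ± 0.133322 → (0.1115, 0.3781).
With 95% confidence, each one-unit increase in incubation time is associated with a change of between 0.1115 and 0.3781 log₁₀ CFU in bacterial colony count.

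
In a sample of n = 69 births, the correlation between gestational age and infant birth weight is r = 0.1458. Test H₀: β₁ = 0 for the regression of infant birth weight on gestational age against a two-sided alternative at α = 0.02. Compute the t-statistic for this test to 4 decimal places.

t = 1.2063

t = r·√(n − 2)/√(1 − r²) = 0.1458·√67/√0.978742 = 1.2063.
df = n − 2 = 67.
Two-sided p ≈ 0.2319, which is ≥ 0.02, so fail to reject H₀.
The data do not give significant evidence of a linear association between gestational age and infant birth weight.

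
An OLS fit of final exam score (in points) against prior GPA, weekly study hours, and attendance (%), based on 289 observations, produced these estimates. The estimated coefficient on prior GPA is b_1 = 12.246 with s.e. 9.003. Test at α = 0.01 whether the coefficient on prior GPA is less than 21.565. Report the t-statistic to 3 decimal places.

t = -1.035

H₀: β₁ = 21.565 vs H₁: β₁ < 21.565.
t = (b_1 − β₁⁰)/SE = (12.246 − 21.565) / 9.003 = -1.035.
df = n − k − 1 = 289 − 3 − 1 = 285.
One-sided p ≈ 0.1507, which is ≥ 0.01, so fail to reject H₀.
The data do not give significant evidence that the true slope on prior GPA is below 21.565 points per unit, holding the other predictors fixed.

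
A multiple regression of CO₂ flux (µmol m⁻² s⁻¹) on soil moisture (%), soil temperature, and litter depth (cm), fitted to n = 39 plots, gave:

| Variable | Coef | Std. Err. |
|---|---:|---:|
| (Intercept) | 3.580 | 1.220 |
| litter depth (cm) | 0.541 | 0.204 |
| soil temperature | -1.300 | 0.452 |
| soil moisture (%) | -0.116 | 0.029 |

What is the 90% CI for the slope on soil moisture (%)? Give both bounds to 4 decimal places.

Read off: b = -0.116, SE = 0.029 for soil moisture (%).
df = n − k − 1 = 39 − 3 − 1 = 35.
t* = t_{0.05, 35} = 1.689572.
Margin = t* × SE = 1.689572 × 0.029 = 0.048998.
CI: -0.116 ± 0.048998 → (-0.1650, -0.0670).

(-0.1650, -0.0670)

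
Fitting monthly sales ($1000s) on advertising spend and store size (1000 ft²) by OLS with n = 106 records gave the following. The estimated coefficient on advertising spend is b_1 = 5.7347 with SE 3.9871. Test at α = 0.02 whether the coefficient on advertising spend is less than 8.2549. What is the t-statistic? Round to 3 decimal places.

t = -0.632

H₀: β₁ = 8.2549 vs H₁: β₁ < 8.2549.
t = (b_1 − β₁⁰)/SE = (5.7347 − 8.2549) / 3.9871 = -0.632.
df = n − k − 1 = 106 − 2 − 1 = 103.
One-sided p ≈ 0.2644, which is ≥ 0.02, so fail to reject H₀.
The data do not give significant evidence that the true slope on advertising spend is below 8.2549 $1000s per unit, holding the other predictors fixed.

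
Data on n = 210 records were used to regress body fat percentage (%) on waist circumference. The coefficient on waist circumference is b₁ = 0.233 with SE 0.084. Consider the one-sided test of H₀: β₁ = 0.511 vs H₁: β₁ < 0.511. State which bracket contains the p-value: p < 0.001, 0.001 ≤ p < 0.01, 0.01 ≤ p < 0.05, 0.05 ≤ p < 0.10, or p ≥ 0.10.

p < 0.001

t = (0.233 − 0.511) / 0.084 = -3.310.
df = n − 2 = 210 − 2 = 208.
One-sided p = P(T_{208} < t) ≈ 0.0006.
So p < 0.001.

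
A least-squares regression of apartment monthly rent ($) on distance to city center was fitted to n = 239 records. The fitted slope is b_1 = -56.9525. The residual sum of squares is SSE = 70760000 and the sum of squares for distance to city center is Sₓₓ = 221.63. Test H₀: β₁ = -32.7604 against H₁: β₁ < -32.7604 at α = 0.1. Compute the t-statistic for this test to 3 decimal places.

MSE = SSE/(n − 2) = 70760000/237 = 298565.
SE(b_1) = √(MSE/Sₓₓ) = √(298565/221.63) = 36.7033.
t = (-56.9525 − (-32.7604)) / 36.7033 = -0.659.
df = n − 2 = 237.
One-sided p ≈ 0.2552, which is ≥ 0.1, so fail to reject H₀.
The data do not give significant evidence that the true slope on distance to city center is below -32.7604 $ per unit.

t = -0.659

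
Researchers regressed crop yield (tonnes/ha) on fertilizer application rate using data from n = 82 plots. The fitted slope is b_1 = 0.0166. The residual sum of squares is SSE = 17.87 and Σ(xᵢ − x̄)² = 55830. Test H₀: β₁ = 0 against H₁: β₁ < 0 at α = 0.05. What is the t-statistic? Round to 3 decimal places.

t = 8.299

MSE = SSE/(n − 2) = 17.87/80 = 0.223375.
SE(b_1) = √(MSE/Sₓₓ) = √(0.223375/55830) = 0.00200025.
t = 0.0166 / 0.00200025 = 8.299.
df = n − 2 = 80.
One-sided p ≈ 1.0000, which is ≥ 0.05, so fail to reject H₀.
The data do not give significant evidence that the true slope on fertilizer application rate is negative.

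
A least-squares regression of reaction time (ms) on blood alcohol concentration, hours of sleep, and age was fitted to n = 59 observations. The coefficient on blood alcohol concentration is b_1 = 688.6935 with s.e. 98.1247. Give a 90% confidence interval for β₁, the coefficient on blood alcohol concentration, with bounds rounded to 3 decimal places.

(524.528, 852.859)

df = n − k − 1 = 59 − 3 − 1 = 55.
t* = t_{0.05, 55} = 1.673034.
Margin = t* × SE = 1.673034 × 98.1247 = 164.16596.
CI: 688.6935 ± 164.16596 → (524.528, 852.859).
With 90% confidence, each one-unit increase in blood alcohol concentration is associated with a change of between 524.528 and 852.859 ms in reaction time, holding the other predictors fixed.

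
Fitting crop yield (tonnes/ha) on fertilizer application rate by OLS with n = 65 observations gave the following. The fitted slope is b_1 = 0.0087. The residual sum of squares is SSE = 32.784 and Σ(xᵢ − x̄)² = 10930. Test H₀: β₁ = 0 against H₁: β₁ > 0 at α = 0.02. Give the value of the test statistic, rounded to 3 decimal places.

MSE = SSE/(n − 2) = 32.784/63 = 0.520381.
SE(b_1) = √(MSE/Sₓₓ) = √(0.520381/10930) = 0.00690002.
t = 0.0087 / 0.00690002 = 1.261.
df = n − 2 = 63.
One-sided p ≈ 0.1060, which is ≥ 0.02, so fail to reject H₀.
The data do not give significant evidence that the true slope on fertilizer application rate is positive.

t = 1.261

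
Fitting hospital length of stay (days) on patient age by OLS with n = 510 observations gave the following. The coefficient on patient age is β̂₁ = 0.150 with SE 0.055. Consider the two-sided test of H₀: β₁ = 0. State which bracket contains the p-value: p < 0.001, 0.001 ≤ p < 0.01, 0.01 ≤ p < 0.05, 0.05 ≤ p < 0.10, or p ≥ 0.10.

0.001 ≤ p < 0.01

t = 0.150 / 0.055 = 2.727.
df = n − 2 = 510 − 2 = 508.
Two-sided p = 2·P(T_{508} > |t|) ≈ 0.0066.
So 0.001 ≤ p < 0.01.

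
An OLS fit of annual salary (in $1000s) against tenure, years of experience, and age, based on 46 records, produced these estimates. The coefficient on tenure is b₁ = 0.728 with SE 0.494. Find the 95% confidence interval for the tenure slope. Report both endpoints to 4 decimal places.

(-0.2689, 1.7249)

df = n − k − 1 = 46 − 3 − 1 = 42.
t* = t_{0.025, 42} = 2.018082.
Margin = t* × SE = 2.018082 × 0.494 = 0.996932.
CI: 0.728 ± 0.996932 → (-0.2689, 1.7249).
With 95% confidence, each one-unit increase in tenure is associated with a change of between -0.2689 and 1.7249 $1000s in annual salary, holding the other predictors fixed.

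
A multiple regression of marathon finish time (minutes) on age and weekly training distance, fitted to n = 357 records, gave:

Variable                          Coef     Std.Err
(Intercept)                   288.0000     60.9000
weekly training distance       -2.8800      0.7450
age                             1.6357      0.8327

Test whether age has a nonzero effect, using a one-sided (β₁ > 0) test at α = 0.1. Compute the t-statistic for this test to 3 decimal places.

Read off: b = 1.6357, SE = 0.8327 for age.
H₀: β₁ = 0 vs H₁: β₁ > 0.
t = 1.6357 / 0.8327 = 1.964.
df = n − k − 1 = 357 − 2 − 1 = 354.
One-sided p ≈ 0.0251, which is < 0.1, so reject H₀.
There is evidence that the true slope on age is positive, holding the other predictors fixed.

t = 1.964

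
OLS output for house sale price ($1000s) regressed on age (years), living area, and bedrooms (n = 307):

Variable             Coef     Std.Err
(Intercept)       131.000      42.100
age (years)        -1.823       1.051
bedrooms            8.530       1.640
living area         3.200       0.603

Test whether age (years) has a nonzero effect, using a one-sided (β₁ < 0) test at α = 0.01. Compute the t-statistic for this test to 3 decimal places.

Read off: b = -1.823, SE = 1.051 for age (years).
H₀: β₁ = 0 vs H₁: β₁ < 0.
t = -1.823 / 1.051 = -1.735.
df = n − k − 1 = 307 − 3 − 1 = 303.
One-sided p ≈ 0.0419, which is ≥ 0.01, so fail to reject H₀.
The data do not give significant evidence that the true slope on age (years) is negative, holding the other predictors fixed.

t = -1.735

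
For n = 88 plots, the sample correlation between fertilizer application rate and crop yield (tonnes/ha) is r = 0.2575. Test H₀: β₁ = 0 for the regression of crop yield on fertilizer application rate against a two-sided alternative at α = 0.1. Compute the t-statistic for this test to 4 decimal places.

t = r·√(n − 2)/√(1 − r²) = 0.2575·√86/√0.933694 = 2.4713.
df = n − 2 = 86.
Two-sided p ≈ 0.0154, which is < 0.1, so reject H₀.
There is evidence of a linear association between fertilizer application rate and crop yield.

t = 2.4713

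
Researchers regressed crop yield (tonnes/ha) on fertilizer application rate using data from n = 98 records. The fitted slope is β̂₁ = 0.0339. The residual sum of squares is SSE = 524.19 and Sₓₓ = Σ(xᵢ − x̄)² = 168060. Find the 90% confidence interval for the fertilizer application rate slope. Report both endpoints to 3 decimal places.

MSE = SSE/(n − 2) = 524.19/96 = 5.46031.
SE(β̂₁) = √(MSE/Sₓₓ) = √(5.46031/168060) = 0.00570002.
df = n − 2 = 96.
t* = t_{0.05, 96} = 1.660881.
Margin = t* × SE = 1.660881 × 0.00570002 = 0.00947.
CI: 0.0339 ± 0.00947 → (0.024, 0.043).
With 90% confidence, each one-unit increase in fertilizer application rate is associated with a change of between 0.024 and 0.043 tonnes/ha in crop yield.

(0.024, 0.043)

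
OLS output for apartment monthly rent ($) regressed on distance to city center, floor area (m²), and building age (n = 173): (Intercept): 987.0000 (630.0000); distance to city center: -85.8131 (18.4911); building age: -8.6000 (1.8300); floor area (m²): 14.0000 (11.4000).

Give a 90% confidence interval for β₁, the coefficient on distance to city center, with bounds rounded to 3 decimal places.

Read off: b = -85.8131, SE = 18.4911 for distance to city center.
df = n − k − 1 = 173 − 3 − 1 = 169.
t* = t_{0.05, 169} = 1.65392.
Margin = t* × SE = 1.65392 × 18.4911 = 30.58280.
CI: -85.8131 ± 30.58280 → (-116.396, -55.230).

(-116.396, -55.230)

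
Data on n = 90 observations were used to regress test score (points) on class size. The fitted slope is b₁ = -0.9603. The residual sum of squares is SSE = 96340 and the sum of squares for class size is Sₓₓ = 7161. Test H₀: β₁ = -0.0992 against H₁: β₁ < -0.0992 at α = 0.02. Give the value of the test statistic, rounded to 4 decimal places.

t = -2.2023

MSE = SSE/(n − 2) = 96340/88 = 1094.77.
SE(b₁) = √(MSE/Sₓₓ) = √(1094.77/7161) = 0.390999.
t = (-0.9603 − (-0.0992)) / 0.390999 = -2.2023.
df = n − 2 = 88.
One-sided p ≈ 0.0151, which is < 0.02, so reject H₀.
There is evidence that the true slope on class size is below -0.0992 points per unit.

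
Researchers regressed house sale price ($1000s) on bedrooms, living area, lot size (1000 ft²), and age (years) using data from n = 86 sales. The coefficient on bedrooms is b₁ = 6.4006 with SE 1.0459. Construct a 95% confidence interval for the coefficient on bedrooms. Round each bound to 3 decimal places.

(4.320, 8.482)

df = n − k − 1 = 86 − 4 − 1 = 81.
t* = t_{0.025, 81} = 1.989686.
Margin = t* × SE = 1.989686 × 1.0459 = 2.08101.
CI: 6.4006 ± 2.08101 → (4.320, 8.482).
With 95% confidence, each one-unit increase in bedrooms is associated with a change of between 4.320 and 8.482 $1000s in house sale price, holding the other predictors fixed.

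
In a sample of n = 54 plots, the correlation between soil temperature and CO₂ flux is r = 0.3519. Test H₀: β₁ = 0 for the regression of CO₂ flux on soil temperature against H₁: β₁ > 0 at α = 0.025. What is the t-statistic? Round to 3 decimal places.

t = 2.711

t = r·√(n − 2)/√(1 − r²) = 0.3519·√52/√0.876166 = 2.711.
df = n − 2 = 52.
One-sided p ≈ 0.0045, which is < 0.025, so reject H₀.
There is evidence of a linear association between soil temperature and CO₂ flux.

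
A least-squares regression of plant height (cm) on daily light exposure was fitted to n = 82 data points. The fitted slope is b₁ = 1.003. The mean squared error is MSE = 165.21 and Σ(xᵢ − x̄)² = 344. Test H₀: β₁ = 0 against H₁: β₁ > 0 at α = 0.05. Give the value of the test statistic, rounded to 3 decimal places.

t = 1.447

SE(b₁) = √(MSE/Sₓₓ) = √(165.21/344) = 0.693009.
t = 1.003 / 0.693009 = 1.447.
df = n − 2 = 80.
One-sided p ≈ 0.0759, which is ≥ 0.05, so fail to reject H₀.
The data do not give significant evidence that the true slope on daily light exposure is positive.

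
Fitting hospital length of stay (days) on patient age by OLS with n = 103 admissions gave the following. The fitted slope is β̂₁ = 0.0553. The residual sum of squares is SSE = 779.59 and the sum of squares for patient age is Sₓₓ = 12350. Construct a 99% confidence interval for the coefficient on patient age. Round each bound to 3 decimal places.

(-0.010, 0.121)

MSE = SSE/(n − 2) = 779.59/101 = 7.71871.
SE(β̂₁) = √(MSE/Sₓₓ) = √(7.71871/12350) = 0.0249999.
df = n − 2 = 101.
t* = t_{0.005, 101} = 2.625386.
Margin = t* × SE = 2.625386 × 0.0249999 = 0.06563.
CI: 0.0553 ± 0.06563 → (-0.010, 0.121).
With 99% confidence, each one-unit increase in patient age is associated with a change of between -0.010 and 0.121 days in hospital length of stay.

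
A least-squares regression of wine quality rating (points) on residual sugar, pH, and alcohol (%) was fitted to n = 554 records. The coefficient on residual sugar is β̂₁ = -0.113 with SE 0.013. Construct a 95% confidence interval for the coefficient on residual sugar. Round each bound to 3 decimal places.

df = n − k − 1 = 554 − 3 − 1 = 550.
t* = t_{0.025, 550} = 1.964287.
Margin = t* × SE = 1.964287 × 0.013 = 0.02554.
CI: -0.113 ± 0.02554 → (-0.139, -0.087).
With 95% confidence, each one-unit increase in residual sugar is associated with a change of between -0.139 and -0.087 points in wine quality rating, holding the other predictors fixed.

(-0.139, -0.087)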